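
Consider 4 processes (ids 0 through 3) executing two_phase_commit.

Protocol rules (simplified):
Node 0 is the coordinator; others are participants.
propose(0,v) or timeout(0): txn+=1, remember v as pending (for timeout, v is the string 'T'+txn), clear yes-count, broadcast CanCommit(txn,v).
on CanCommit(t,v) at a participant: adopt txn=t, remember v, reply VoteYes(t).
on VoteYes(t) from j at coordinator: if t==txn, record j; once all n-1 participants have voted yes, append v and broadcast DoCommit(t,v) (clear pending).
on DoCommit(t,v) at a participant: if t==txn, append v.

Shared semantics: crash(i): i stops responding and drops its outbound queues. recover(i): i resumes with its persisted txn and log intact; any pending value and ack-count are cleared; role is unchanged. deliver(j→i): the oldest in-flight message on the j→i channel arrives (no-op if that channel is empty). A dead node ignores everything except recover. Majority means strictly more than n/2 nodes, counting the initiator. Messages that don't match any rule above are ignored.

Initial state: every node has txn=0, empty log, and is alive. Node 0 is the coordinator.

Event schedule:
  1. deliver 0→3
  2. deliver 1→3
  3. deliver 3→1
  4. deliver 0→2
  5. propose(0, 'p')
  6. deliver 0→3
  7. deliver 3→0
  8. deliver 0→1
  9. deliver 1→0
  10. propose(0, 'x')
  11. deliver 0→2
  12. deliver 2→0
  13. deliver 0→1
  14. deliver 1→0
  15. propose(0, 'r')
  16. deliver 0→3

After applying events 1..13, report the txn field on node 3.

1

[1] deliver 0→3 → ∅
[2] deliver 1→3 → ∅
[3] deliver 3→1 → ∅
[4] deliver 0→2 → ∅
[5] propose(0,'p') → N0(coor t1 [-])
[6] deliver 0→3 → N3(part t1 [-])
[7] deliver 3→0 → ∅
[8] deliver 0→1 → N1(part t1 [-])
[9] deliver 1→0 → ∅
[10] propose(0,'x') → N0(coor t2 [-])
[11] deliver 0→2 → N2(part t1 [-])
[12] deliver 2→0 → ∅
[13] deliver 0→1 → N1(part t2 [-])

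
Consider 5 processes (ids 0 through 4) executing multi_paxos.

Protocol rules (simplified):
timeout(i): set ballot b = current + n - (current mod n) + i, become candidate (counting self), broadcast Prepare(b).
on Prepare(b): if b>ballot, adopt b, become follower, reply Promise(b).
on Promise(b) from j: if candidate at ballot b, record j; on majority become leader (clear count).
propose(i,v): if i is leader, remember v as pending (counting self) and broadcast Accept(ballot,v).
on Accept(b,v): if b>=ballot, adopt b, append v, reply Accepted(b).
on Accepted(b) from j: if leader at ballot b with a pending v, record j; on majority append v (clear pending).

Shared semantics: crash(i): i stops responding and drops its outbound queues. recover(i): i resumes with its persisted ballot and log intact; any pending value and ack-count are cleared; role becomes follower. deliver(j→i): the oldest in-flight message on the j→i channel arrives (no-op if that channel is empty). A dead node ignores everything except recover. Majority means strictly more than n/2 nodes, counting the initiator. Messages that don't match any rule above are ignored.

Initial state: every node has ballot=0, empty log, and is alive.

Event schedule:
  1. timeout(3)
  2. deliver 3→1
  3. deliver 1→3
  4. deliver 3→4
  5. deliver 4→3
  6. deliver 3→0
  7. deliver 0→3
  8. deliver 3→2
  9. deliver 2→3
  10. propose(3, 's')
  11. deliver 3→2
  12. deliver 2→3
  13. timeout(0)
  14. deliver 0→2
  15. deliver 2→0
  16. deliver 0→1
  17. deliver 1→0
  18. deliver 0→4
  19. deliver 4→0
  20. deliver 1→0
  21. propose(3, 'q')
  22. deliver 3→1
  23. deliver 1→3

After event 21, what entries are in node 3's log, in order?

empty

step 1 timeout(3): 3={cand,b=8,log=-}
step 2 deliver 3→1: 1={foll,b=8,log=-}
step 3 deliver 1→3: —
step 4 deliver 3→4: 4={foll,b=8,log=-}
step 5 deliver 4→3: 3={lead,b=8,log=-}
step 6 deliver 3→0: 0={foll,b=8,log=-}
step 7 deliver 0→3: —
step 8 deliver 3→2: 2={foll,b=8,log=-}
step 9 deliver 2→3: —
step 10 propose(3,'s'): —
step 11 deliver 3→2: 2={foll,b=8,log=s}
step 12 deliver 2→3: —
step 13 timeout(0): 0={cand,b=10,log=-}
step 14 deliver 0→2: 2={foll,b=10,log=s}
step 15 deliver 2→0: —
step 16 deliver 0→1: 1={foll,b=10,log=-}
step 17 deliver 1→0: 0={lead,b=10,log=-}
step 18 deliver 0→4: 4={foll,b=10,log=-}
step 19 deliver 4→0: —
step 20 deliver 1→0: —
step 21 propose(3,'q'): —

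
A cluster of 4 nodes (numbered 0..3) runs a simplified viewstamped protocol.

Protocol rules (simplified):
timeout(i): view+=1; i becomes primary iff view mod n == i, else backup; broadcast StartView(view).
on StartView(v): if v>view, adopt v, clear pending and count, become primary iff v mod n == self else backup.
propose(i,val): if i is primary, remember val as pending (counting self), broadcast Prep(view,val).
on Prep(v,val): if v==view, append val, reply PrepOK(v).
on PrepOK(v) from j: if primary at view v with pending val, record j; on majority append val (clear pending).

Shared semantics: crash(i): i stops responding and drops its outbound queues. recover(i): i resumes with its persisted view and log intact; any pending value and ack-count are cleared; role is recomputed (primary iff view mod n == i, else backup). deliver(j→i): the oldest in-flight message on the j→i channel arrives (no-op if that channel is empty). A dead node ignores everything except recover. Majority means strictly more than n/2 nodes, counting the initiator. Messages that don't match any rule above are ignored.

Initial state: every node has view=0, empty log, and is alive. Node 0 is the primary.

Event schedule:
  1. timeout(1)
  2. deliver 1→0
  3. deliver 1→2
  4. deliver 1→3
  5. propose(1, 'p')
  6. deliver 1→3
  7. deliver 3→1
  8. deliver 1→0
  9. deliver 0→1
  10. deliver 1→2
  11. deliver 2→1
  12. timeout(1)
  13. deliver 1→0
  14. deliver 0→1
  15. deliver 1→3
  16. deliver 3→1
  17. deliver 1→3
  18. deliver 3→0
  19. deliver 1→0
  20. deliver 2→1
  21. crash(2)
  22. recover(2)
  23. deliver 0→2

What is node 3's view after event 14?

1

1. timeout(1):  <1:prim v1 ->
2. deliver 1→0:  <0:back v1 ->
3. deliver 1→2:  <2:back v1 ->
4. deliver 1→3:  <3:back v1 ->
5. propose(1,'p'):  nop
6. deliver 1→3:  <3:back v1 p>
7. deliver 3→1:  nop
8. deliver 1→0:  <0:back v1 p>
9. deliver 0→1:  <1:prim v1 p>
10. deliver 1→2:  <2:back v1 p>
11. deliver 2→1:  nop
12. timeout(1):  <1:back v2 p>
13. deliver 1→0:  <0:back v2 p>
14. deliver 0→1:  nop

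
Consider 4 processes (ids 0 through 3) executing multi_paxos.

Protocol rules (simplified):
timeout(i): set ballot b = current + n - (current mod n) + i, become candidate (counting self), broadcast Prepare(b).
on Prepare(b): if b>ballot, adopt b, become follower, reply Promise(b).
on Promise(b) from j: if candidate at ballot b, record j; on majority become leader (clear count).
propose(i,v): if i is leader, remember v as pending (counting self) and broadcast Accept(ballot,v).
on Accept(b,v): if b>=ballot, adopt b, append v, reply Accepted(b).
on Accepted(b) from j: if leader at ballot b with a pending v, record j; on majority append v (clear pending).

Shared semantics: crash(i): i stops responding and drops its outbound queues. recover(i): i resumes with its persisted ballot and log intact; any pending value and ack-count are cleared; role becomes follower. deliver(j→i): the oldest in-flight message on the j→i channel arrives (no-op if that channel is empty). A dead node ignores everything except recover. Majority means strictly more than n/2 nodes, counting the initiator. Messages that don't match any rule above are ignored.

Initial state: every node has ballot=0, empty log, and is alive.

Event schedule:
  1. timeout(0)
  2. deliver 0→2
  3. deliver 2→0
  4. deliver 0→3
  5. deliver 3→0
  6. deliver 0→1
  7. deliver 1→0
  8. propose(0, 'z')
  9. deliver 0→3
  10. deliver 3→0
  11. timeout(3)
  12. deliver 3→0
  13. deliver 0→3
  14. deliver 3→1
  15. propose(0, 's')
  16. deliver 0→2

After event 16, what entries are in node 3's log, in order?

after 1 — timeout(0): n0:cand/b4/[-]
after 2 — deliver 0→2: n2:foll/b4/[-]
after 3 — deliver 2→0: ·
after 4 — deliver 0→3: n3:foll/b4/[-]
after 5 — deliver 3→0: n0:lead/b4/[-]
after 6 — deliver 0→1: n1:foll/b4/[-]
after 7 — deliver 1→0: ·
after 8 — propose(0,'z'): ·
after 9 — deliver 0→3: n3:foll/b4/[z]
after 10 — deliver 3→0: ·
after 11 — timeout(3): n3:cand/b11/[z]
after 12 — deliver 3→0: n0:foll/b11/[-]
after 13 — deliver 0→3: ·
after 14 — deliver 3→1: n1:foll/b11/[-]
after 15 — propose(0,'s'): ·
after 16 — deliver 0→2: n2:foll/b4/[z]

z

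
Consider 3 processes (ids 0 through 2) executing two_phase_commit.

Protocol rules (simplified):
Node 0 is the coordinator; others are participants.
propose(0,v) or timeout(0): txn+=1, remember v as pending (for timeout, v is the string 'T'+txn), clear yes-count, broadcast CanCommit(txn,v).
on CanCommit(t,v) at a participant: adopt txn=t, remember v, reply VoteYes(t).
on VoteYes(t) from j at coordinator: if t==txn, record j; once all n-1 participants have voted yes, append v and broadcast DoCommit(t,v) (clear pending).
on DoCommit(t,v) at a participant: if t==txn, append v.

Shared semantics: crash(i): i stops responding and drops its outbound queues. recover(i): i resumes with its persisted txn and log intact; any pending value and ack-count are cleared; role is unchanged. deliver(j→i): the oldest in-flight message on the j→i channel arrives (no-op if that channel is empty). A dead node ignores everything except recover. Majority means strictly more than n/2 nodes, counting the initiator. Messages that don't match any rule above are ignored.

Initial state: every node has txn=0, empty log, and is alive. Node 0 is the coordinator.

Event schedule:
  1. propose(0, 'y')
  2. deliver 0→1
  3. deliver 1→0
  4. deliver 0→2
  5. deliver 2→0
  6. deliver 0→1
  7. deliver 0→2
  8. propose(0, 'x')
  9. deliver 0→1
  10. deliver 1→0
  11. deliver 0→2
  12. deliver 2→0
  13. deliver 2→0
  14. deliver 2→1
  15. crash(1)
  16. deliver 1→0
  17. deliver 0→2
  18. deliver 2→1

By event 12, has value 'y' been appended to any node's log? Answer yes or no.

e1 propose(0,'y'): 0[coor,t=1,-]
e2 deliver 0→1: 1[part,t=1,-]
e3 deliver 1→0: ·
e4 deliver 0→2: 2[part,t=1,-]
e5 deliver 2→0: 0[coor,t=1,y]
e6 deliver 0→1: 1[part,t=1,y]
e7 deliver 0→2: 2[part,t=1,y]
e8 propose(0,'x'): 0[coor,t=2,y]
e9 deliver 0→1: 1[part,t=2,y]
e10 deliver 1→0: ·
e11 deliver 0→2: 2[part,t=2,y]
e12 deliver 2→0: 0[coor,t=2,y,x]

yes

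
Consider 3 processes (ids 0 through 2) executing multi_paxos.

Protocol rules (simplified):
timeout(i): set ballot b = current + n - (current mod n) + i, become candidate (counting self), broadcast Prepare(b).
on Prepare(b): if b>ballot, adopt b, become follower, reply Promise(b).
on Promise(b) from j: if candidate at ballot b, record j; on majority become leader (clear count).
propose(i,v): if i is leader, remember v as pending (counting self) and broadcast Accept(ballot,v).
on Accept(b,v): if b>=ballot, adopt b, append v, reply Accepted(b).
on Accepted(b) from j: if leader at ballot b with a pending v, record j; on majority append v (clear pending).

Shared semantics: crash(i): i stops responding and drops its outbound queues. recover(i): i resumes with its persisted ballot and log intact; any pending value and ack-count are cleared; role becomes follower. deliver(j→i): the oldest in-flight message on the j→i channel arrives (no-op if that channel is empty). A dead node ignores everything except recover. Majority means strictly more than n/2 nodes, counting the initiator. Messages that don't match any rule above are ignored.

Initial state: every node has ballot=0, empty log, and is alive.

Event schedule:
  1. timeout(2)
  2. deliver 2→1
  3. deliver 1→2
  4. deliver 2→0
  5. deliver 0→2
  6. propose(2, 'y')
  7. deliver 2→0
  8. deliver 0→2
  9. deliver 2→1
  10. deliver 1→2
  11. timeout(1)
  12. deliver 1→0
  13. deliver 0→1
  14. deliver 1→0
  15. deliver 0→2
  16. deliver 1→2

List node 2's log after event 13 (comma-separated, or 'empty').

e1 timeout(2): 2[cand,b=5,-]
e2 deliver 2→1: 1[foll,b=5,-]
e3 deliver 1→2: 2[lead,b=5,-]
e4 deliver 2→0: 0[foll,b=5,-]
e5 deliver 0→2: ·
e6 propose(2,'y'): ·
e7 deliver 2→0: 0[foll,b=5,y]
e8 deliver 0→2: 2[lead,b=5,y]
e9 deliver 2→1: 1[foll,b=5,y]
e10 deliver 1→2: ·
e11 timeout(1): 1[cand,b=7,y]
e12 deliver 1→0: 0[foll,b=7,y]
e13 deliver 0→1: 1[lead,b=7,y]

y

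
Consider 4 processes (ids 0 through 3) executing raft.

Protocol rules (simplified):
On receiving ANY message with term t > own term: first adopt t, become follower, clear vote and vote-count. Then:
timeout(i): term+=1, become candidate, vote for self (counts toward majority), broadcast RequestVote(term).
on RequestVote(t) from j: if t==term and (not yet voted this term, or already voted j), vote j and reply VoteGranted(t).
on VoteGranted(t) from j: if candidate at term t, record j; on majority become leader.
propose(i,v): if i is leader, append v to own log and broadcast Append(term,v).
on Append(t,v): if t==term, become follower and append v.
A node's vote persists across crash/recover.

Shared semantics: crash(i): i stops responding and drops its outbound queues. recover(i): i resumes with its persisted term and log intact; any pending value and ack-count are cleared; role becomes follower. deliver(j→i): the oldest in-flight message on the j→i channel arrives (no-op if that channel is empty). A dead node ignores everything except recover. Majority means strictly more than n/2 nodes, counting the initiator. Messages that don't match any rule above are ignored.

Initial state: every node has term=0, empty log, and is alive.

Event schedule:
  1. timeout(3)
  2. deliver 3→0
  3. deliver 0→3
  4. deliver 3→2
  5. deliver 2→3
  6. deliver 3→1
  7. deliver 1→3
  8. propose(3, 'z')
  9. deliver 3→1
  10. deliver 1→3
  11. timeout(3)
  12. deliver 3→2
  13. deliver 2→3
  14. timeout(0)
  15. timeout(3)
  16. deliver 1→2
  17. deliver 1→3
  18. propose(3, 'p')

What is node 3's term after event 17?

3

1. timeout(3):  <3:cand t1 ->
2. deliver 3→0:  <0:foll t1 ->
3. deliver 0→3:  nop
4. deliver 3→2:  <2:foll t1 ->
5. deliver 2→3:  <3:lead t1 ->
6. deliver 3→1:  <1:foll t1 ->
7. deliver 1→3:  nop
8. propose(3,'z'):  <3:lead t1 z>
9. deliver 3→1:  <1:foll t1 z>
10. deliver 1→3:  nop
11. timeout(3):  <3:cand t2 z>
12. deliver 3→2:  <2:foll t1 z>
13. deliver 2→3:  nop
14. timeout(0):  <0:cand t2 ->
15. timeout(3):  <3:cand t3 z>
16. deliver 1→2:  nop
17. deliver 1→3:  nop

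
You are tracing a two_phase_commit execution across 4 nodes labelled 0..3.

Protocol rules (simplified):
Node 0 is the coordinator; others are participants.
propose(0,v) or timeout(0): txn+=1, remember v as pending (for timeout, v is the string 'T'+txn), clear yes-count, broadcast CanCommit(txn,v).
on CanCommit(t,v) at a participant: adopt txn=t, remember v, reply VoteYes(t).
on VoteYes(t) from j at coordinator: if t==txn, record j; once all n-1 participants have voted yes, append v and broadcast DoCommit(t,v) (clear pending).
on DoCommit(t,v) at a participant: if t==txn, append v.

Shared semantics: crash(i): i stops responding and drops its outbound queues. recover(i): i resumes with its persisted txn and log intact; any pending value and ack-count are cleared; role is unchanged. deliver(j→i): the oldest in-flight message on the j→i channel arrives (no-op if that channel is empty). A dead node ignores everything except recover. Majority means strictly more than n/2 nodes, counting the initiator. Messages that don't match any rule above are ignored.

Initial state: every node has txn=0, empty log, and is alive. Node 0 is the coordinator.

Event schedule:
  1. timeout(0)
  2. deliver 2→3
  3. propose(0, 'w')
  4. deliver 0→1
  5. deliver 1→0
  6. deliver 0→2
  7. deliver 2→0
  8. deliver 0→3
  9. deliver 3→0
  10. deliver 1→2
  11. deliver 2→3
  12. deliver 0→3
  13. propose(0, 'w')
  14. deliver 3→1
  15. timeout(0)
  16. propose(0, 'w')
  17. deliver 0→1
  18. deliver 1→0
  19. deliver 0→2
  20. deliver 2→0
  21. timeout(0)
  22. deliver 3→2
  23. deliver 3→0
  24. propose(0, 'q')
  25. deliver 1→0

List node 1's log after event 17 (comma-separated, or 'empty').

[1] timeout(0) → N0(coor t1 [-])
[2] deliver 2→3 → ∅
[3] propose(0,'w') → N0(coor t2 [-])
[4] deliver 0→1 → N1(part t1 [-])
[5] deliver 1→0 → ∅
[6] deliver 0→2 → N2(part t1 [-])
[7] deliver 2→0 → ∅
[8] deliver 0→3 → N3(part t1 [-])
[9] deliver 3→0 → ∅
[10] deliver 1→2 → ∅
[11] deliver 2→3 → ∅
[12] deliver 0→3 → N3(part t2 [-])
[13] propose(0,'w') → N0(coor t3 [-])
[14] deliver 3→1 → ∅
[15] timeout(0) → N0(coor t4 [-])
[16] propose(0,'w') → N0(coor t5 [-])
[17] deliver 0→1 → N1(part t2 [-])

empty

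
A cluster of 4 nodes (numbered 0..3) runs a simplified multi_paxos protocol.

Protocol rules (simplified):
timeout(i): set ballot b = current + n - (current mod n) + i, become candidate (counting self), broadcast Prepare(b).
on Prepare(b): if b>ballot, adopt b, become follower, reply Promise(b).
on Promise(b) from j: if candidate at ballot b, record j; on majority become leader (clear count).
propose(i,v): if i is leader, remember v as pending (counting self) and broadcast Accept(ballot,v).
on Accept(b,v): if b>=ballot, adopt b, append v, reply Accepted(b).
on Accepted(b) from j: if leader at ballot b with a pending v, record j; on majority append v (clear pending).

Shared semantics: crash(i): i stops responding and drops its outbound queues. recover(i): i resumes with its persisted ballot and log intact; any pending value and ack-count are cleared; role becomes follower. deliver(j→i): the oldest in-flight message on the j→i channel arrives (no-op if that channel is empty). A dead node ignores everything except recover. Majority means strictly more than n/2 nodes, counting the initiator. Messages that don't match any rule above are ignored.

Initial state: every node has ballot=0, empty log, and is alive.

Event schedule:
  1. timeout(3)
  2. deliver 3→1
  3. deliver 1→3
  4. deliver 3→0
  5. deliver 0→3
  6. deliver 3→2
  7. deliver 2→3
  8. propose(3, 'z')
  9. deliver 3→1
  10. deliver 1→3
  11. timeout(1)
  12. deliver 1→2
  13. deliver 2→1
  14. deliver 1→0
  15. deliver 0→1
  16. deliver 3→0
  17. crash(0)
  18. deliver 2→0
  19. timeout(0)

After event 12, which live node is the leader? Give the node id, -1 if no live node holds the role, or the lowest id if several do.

3

after 1 — timeout(3): n3:cand/b7/[-]
after 2 — deliver 3→1: n1:foll/b7/[-]
after 3 — deliver 1→3: ·
after 4 — deliver 3→0: n0:foll/b7/[-]
after 5 — deliver 0→3: n3:lead/b7/[-]
after 6 — deliver 3→2: n2:foll/b7/[-]
after 7 — deliver 2→3: ·
after 8 — propose(3,'z'): ·
after 9 — deliver 3→1: n1:foll/b7/[z]
after 10 — deliver 1→3: ·
after 11 — timeout(1): n1:cand/b9/[z]
after 12 — deliver 1→2: n2:foll/b9/[-]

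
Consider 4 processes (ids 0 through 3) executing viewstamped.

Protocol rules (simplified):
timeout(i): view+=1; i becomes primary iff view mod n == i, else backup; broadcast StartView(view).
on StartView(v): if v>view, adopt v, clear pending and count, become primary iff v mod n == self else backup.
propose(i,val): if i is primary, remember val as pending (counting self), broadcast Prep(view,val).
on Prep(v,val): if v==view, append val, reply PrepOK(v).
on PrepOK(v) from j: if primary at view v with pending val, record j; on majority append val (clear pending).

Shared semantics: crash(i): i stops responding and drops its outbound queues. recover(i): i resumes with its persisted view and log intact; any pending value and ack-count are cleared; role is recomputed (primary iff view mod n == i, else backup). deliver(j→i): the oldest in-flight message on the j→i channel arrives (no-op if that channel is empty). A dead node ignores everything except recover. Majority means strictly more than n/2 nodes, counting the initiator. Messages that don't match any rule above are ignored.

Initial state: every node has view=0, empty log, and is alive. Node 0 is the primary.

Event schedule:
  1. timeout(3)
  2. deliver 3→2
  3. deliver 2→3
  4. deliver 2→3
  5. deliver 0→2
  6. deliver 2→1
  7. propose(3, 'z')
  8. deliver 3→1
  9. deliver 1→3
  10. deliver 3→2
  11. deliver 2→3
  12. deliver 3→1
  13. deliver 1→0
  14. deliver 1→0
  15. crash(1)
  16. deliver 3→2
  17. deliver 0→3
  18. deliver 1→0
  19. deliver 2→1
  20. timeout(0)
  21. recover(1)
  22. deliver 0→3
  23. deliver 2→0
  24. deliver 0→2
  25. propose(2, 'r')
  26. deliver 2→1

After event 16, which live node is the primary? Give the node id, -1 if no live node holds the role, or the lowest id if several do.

e1 timeout(3): 3[back,v=1,-]
e2 deliver 3→2: 2[back,v=1,-]
e3 deliver 2→3: ·
e4 deliver 2→3: ·
e5 deliver 0→2: ·
e6 deliver 2→1: ·
e7 propose(3,'z'): ·
e8 deliver 3→1: 1[prim,v=1,-]
e9 deliver 1→3: ·
e10 deliver 3→2: ·
e11 deliver 2→3: ·
e12 deliver 3→1: ·
e13 deliver 1→0: ·
e14 deliver 1→0: ·
e15 crash(1): 1[✗prim,v=1,-]
e16 deliver 3→2: ·

0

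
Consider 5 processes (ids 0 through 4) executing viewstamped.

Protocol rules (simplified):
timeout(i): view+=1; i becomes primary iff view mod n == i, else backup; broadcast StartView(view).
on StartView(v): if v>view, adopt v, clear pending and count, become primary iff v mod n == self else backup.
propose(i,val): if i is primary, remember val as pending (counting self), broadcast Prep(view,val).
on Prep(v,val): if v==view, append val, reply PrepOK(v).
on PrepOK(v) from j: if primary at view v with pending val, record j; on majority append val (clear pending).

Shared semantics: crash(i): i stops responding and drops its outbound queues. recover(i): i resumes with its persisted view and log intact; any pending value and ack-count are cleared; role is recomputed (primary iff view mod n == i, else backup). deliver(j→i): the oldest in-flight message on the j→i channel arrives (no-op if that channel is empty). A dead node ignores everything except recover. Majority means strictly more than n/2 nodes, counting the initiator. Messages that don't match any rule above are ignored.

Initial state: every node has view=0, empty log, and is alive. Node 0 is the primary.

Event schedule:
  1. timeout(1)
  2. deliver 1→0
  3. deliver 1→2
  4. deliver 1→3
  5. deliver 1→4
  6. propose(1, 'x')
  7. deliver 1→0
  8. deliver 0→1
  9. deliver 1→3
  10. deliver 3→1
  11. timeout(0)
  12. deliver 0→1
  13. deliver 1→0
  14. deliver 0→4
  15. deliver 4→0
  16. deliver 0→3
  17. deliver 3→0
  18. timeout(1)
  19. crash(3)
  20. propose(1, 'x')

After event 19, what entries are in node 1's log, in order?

x

step 1 timeout(1): 1={prim,v=1,log=-}
step 2 deliver 1→0: 0={back,v=1,log=-}
step 3 deliver 1→2: 2={back,v=1,log=-}
step 4 deliver 1→3: 3={back,v=1,log=-}
step 5 deliver 1→4: 4={back,v=1,log=-}
step 6 propose(1,'x'): —
step 7 deliver 1→0: 0={back,v=1,log=x}
step 8 deliver 0→1: —
step 9 deliver 1→3: 3={back,v=1,log=x}
step 10 deliver 3→1: 1={prim,v=1,log=x}
step 11 timeout(0): 0={back,v=2,log=x}
step 12 deliver 0→1: 1={back,v=2,log=x}
step 13 deliver 1→0: —
step 14 deliver 0→4: 4={back,v=2,log=-}
step 15 deliver 4→0: —
step 16 deliver 0→3: 3={back,v=2,log=x}
step 17 deliver 3→0: —
step 18 timeout(1): 1={back,v=3,log=x}
step 19 crash(3): 3={✗back,v=2,log=x}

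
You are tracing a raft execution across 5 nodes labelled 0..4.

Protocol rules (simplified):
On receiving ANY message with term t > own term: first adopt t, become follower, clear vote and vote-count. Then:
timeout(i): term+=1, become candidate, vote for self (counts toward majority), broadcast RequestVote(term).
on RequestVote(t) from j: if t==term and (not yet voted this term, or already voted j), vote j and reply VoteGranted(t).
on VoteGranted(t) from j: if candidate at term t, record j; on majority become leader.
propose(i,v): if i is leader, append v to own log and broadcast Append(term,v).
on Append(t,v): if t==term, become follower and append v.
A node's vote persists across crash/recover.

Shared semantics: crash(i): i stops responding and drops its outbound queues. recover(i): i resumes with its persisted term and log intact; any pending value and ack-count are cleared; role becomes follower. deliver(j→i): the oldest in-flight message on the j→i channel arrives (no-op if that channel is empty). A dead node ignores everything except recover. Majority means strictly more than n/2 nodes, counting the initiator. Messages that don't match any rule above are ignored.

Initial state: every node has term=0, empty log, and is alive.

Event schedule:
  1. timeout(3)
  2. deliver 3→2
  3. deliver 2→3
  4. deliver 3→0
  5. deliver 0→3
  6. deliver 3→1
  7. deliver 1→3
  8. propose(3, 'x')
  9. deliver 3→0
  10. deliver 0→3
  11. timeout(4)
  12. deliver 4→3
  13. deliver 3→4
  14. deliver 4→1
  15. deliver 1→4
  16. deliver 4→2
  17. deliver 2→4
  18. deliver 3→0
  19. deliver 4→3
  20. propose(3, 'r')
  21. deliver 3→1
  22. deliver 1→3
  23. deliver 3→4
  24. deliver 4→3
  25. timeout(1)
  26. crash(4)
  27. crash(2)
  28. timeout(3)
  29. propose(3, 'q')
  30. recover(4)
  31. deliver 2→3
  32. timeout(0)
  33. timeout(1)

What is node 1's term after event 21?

1

step 1 timeout(3): 3={cand,t=1,log=-}
step 2 deliver 3→2: 2={foll,t=1,log=-}
step 3 deliver 2→3: —
step 4 deliver 3→0: 0={foll,t=1,log=-}
step 5 deliver 0→3: 3={lead,t=1,log=-}
step 6 deliver 3→1: 1={foll,t=1,log=-}
step 7 deliver 1→3: —
step 8 propose(3,'x'): 3={lead,t=1,log=x}
step 9 deliver 3→0: 0={foll,t=1,log=x}
step 10 deliver 0→3: —
step 11 timeout(4): 4={cand,t=1,log=-}
step 12 deliver 4→3: —
step 13 deliver 3→4: —
step 14 deliver 4→1: —
step 15 deliver 1→4: —
step 16 deliver 4→2: —
step 17 deliver 2→4: —
step 18 deliver 3→0: —
step 19 deliver 4→3: —
step 20 propose(3,'r'): 3={lead,t=1,log=x,r}
step 21 deliver 3→1: 1={foll,t=1,log=x}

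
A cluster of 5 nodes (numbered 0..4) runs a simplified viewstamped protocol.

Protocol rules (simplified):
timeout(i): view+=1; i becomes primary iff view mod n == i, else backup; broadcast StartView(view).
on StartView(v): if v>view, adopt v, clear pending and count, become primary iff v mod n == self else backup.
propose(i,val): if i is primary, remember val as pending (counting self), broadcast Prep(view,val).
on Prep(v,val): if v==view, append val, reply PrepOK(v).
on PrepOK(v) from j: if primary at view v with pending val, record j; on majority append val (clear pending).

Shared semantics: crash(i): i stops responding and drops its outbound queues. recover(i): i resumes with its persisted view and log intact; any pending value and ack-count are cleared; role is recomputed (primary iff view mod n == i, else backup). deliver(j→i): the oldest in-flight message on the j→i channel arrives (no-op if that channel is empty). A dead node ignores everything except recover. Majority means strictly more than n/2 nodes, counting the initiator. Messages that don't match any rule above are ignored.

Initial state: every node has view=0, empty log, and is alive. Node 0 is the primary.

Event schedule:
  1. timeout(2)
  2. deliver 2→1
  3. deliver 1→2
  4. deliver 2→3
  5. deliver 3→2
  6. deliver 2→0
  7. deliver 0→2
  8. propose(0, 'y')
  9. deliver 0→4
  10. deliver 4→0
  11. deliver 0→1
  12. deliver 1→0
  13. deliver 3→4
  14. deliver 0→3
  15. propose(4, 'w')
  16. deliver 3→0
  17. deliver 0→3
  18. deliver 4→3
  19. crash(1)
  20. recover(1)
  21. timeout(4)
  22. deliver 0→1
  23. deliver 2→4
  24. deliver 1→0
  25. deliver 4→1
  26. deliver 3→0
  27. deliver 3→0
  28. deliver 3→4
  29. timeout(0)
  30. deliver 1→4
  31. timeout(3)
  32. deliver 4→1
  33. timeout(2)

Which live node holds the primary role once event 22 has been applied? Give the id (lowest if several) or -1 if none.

1

after 1 — timeout(2): n2:back/v1/[-]
after 2 — deliver 2→1: n1:prim/v1/[-]
after 3 — deliver 1→2: ·
after 4 — deliver 2→3: n3:back/v1/[-]
after 5 — deliver 3→2: ·
after 6 — deliver 2→0: n0:back/v1/[-]
after 7 — deliver 0→2: ·
after 8 — propose(0,'y'): ·
after 9 — deliver 0→4: ·
after 10 — deliver 4→0: ·
after 11 — deliver 0→1: ·
after 12 — deliver 1→0: ·
after 13 — deliver 3→4: ·
after 14 — deliver 0→3: ·
after 15 — propose(4,'w'): ·
after 16 — deliver 3→0: ·
after 17 — deliver 0→3: ·
after 18 — deliver 4→3: ·
after 19 — crash(1): n1:✗prim/v1/[-]
after 20 — recover(1): n1:prim/v1/[-]
after 21 — timeout(4): n4:back/v1/[-]
after 22 — deliver 0→1: ·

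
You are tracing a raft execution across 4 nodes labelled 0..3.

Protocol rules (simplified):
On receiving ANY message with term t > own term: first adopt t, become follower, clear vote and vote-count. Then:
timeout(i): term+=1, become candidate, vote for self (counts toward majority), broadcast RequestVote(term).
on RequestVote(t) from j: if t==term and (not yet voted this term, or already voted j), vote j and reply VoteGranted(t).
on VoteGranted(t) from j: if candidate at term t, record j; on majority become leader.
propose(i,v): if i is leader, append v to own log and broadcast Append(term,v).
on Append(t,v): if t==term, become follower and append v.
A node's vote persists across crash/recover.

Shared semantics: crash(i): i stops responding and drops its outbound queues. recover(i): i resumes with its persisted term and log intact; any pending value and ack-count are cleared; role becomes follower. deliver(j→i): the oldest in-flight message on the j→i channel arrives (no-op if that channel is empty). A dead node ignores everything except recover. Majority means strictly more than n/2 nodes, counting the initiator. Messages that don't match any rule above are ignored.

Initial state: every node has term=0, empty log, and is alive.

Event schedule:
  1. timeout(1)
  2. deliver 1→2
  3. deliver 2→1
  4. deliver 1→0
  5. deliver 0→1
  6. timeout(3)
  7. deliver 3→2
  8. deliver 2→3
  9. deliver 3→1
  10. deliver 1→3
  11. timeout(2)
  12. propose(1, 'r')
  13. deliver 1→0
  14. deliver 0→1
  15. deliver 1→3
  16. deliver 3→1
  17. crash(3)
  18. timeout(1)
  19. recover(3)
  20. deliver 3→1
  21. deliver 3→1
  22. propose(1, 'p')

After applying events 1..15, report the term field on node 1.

after 1 — timeout(1): n1:cand/t1/[-]
after 2 — deliver 1→2: n2:foll/t1/[-]
after 3 — deliver 2→1: ·
after 4 — deliver 1→0: n0:foll/t1/[-]
after 5 — deliver 0→1: n1:lead/t1/[-]
after 6 — timeout(3): n3:cand/t1/[-]
after 7 — deliver 3→2: ·
after 8 — deliver 2→3: ·
after 9 — deliver 3→1: ·
after 10 — deliver 1→3: ·
after 11 — timeout(2): n2:cand/t2/[-]
after 12 — propose(1,'r'): n1:lead/t1/[r]
after 13 — deliver 1→0: n0:foll/t1/[r]
after 14 — deliver 0→1: ·
after 15 — deliver 1→3: n3:foll/t1/[r]

1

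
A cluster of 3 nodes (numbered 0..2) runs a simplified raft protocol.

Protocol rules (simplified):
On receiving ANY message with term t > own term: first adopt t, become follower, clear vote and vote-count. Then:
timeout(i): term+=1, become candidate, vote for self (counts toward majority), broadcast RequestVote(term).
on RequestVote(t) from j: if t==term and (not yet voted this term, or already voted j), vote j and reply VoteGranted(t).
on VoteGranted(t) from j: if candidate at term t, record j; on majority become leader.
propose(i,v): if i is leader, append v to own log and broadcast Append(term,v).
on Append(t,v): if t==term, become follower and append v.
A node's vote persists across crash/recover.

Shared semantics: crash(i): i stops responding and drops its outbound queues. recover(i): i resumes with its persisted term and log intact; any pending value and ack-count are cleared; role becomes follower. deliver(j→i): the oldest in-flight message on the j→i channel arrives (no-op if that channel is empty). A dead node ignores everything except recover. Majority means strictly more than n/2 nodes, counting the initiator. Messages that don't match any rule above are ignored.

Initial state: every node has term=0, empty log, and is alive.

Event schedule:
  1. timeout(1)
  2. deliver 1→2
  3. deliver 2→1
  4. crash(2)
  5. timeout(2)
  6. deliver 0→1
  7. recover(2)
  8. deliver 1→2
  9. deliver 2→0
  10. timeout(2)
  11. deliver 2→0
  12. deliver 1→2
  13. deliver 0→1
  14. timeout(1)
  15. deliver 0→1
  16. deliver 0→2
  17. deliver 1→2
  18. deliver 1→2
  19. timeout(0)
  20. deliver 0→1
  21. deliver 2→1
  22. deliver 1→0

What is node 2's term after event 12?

2

1. timeout(1):  <1:cand t1 ->
2. deliver 1→2:  <2:foll t1 ->
3. deliver 2→1:  <1:lead t1 ->
4. crash(2):  <2:✗foll t1 ->
5. timeout(2):  nop
6. deliver 0→1:  nop
7. recover(2):  <2:foll t1 ->
8. deliver 1→2:  nop
9. deliver 2→0:  nop
10. timeout(2):  <2:cand t2 ->
11. deliver 2→0:  <0:foll t2 ->
12. deliver 1→2:  nop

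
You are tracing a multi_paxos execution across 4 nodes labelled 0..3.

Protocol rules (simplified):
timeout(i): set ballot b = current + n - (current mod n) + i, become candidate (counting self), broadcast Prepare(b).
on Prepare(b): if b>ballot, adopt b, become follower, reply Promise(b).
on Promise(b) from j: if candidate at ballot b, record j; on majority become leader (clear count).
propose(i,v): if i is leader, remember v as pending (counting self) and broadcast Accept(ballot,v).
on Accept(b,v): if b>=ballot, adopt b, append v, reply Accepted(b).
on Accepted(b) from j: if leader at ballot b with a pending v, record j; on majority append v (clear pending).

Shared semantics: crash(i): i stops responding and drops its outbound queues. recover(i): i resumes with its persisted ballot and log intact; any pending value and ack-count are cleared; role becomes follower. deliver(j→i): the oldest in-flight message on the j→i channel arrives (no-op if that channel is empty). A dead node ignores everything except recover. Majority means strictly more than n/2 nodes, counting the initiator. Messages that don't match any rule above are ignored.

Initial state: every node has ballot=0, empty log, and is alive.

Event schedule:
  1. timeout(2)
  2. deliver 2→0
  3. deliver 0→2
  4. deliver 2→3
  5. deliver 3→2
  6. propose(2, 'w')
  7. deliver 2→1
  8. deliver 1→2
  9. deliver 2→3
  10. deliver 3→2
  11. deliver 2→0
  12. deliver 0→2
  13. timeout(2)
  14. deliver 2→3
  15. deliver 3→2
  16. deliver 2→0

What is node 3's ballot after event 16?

10

after 1 — timeout(2): n2:cand/b6/[-]
after 2 — deliver 2→0: n0:foll/b6/[-]
after 3 — deliver 0→2: ·
after 4 — deliver 2→3: n3:foll/b6/[-]
after 5 — deliver 3→2: n2:lead/b6/[-]
after 6 — propose(2,'w'): ·
after 7 — deliver 2→1: n1:foll/b6/[-]
after 8 — deliver 1→2: ·
after 9 — deliver 2→3: n3:foll/b6/[w]
after 10 — deliver 3→2: ·
after 11 — deliver 2→0: n0:foll/b6/[w]
after 12 — deliver 0→2: n2:lead/b6/[w]
after 13 — timeout(2): n2:cand/b10/[w]
after 14 — deliver 2→3: n3:foll/b10/[w]
after 15 — deliver 3→2: ·
after 16 — deliver 2→0: n0:foll/b10/[w]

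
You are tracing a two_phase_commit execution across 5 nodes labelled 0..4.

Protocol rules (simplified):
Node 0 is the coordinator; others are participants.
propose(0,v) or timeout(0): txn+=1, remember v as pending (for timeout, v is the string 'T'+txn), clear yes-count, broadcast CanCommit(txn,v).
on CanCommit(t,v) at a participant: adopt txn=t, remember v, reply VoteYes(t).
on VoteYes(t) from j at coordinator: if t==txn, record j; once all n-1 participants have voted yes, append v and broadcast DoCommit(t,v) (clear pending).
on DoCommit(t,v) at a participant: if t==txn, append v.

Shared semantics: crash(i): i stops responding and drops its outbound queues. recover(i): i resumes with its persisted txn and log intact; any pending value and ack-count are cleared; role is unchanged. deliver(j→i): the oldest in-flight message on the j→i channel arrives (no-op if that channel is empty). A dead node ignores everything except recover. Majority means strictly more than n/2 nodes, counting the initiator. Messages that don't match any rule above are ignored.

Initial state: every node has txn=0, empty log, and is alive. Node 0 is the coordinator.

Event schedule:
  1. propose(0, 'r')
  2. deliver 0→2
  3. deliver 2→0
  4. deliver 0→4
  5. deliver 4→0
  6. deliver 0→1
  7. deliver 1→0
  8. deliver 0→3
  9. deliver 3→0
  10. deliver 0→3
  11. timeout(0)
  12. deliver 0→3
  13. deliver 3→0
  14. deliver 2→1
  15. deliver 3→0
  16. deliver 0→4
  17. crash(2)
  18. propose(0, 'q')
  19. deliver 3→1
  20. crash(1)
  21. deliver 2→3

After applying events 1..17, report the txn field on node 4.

1

1. propose(0,'r'):  <0:coor t1 ->
2. deliver 0→2:  <2:part t1 ->
3. deliver 2→0:  nop
4. deliver 0→4:  <4:part t1 ->
5. deliver 4→0:  nop
6. deliver 0→1:  <1:part t1 ->
7. deliver 1→0:  nop
8. deliver 0→3:  <3:part t1 ->
9. deliver 3→0:  <0:coor t1 r>
10. deliver 0→3:  <3:part t1 r>
11. timeout(0):  <0:coor t2 r>
12. deliver 0→3:  <3:part t2 r>
13. deliver 3→0:  nop
14. deliver 2→1:  nop
15. deliver 3→0:  nop
16. deliver 0→4:  <4:part t1 r>
17. crash(2):  <2:✗part t1 ->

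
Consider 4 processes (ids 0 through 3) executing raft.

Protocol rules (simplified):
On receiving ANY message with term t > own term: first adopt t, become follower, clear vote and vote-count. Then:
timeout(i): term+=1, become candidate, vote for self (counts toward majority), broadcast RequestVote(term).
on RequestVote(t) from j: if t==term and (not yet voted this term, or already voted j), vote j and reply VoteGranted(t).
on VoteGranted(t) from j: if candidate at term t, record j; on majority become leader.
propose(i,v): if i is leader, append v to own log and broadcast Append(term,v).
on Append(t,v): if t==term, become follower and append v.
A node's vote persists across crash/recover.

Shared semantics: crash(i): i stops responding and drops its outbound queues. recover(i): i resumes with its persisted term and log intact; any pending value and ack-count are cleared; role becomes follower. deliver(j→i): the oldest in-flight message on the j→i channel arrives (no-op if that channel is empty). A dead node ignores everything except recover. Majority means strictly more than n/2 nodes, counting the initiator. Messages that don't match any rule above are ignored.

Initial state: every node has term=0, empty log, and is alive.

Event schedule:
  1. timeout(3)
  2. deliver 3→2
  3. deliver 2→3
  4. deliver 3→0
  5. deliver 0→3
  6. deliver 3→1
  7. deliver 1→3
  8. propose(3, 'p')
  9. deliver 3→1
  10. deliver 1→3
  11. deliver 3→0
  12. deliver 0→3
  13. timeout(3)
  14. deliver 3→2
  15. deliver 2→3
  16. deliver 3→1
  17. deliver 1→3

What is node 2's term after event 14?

[1] timeout(3) → N3(cand t1 [-])
[2] deliver 3→2 → N2(foll t1 [-])
[3] deliver 2→3 → ∅
[4] deliver 3→0 → N0(foll t1 [-])
[5] deliver 0→3 → N3(lead t1 [-])
[6] deliver 3→1 → N1(foll t1 [-])
[7] deliver 1→3 → ∅
[8] propose(3,'p') → N3(lead t1 [p])
[9] deliver 3→1 → N1(foll t1 [p])
[10] deliver 1→3 → ∅
[11] deliver 3→0 → N0(foll t1 [p])
[12] deliver 0→3 → ∅
[13] timeout(3) → N3(cand t2 [p])
[14] deliver 3→2 → N2(foll t1 [p])

1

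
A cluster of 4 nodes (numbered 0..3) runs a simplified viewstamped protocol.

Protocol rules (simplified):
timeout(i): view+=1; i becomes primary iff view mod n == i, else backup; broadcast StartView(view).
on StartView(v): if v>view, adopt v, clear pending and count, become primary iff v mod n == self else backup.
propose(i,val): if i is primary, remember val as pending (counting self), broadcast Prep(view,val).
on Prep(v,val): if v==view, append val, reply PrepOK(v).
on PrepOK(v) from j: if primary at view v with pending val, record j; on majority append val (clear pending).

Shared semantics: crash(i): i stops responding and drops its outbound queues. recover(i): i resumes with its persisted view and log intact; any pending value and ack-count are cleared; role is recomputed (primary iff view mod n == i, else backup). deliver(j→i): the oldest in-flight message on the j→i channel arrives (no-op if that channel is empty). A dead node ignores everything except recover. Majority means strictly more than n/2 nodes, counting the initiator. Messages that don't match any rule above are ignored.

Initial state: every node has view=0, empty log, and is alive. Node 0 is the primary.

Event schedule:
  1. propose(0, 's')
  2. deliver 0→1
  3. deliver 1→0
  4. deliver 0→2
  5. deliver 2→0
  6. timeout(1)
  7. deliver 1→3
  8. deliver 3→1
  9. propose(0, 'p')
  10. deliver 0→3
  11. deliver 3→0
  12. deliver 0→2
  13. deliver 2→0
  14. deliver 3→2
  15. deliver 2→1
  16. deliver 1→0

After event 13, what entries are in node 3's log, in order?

empty

e1 propose(0,'s'): ·
e2 deliver 0→1: 1[back,v=0,s]
e3 deliver 1→0: ·
e4 deliver 0→2: 2[back,v=0,s]
e5 deliver 2→0: 0[prim,v=0,s]
e6 timeout(1): 1[prim,v=1,s]
e7 deliver 1→3: 3[back,v=1,-]
e8 deliver 3→1: ·
e9 propose(0,'p'): ·
e10 deliver 0→3: ·
e11 deliver 3→0: ·
e12 deliver 0→2: 2[back,v=0,s,p]
e13 deliver 2→0: ·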